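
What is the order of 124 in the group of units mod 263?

By Lagrange's theorem, ord_263(124) divides φ(263) = 263 − 1 = 262 = 2 · 131.
Divisors of 262: 1, 2, 131, 262.
Check 124^d mod 263 for each divisor in increasing order:
124^1 ≡ 124
124^2 ≡ 122
124^131 ≡ 1
Therefore the multiplicative order of 124 modulo 263 is 131.

131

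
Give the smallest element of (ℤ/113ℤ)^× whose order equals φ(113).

3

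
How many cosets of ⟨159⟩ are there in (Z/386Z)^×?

1

ord(159) | φ(386) = φ(2)·φ(193) = 1·192 = 192 = 2^6 · 3.
Divisors of 192: 1, 2, 3, 4, 6, 8, 12, 16, 24, 32, 48, 64, 96, 192.
Evaluate successive powers at the divisors of 192:
159^1 ≡ 159 (mod 386)
159^2 ≡ 191 (mod 386)
159^3 ≡ 261 (mod 386)
159^4 ≡ 197 (mod 386)
159^6 ≡ 185 (mod 386)
159^8 ≡ 209 (mod 386)
159^12 ≡ 257 (mod 386)
159^16 ≡ 63 (mod 386)
159^24 ≡ 43 (mod 386)
159^32 ≡ 109 (mod 386)
159^48 ≡ 305 (mod 386)
159^64 ≡ 301 (mod 386)
159^96 ≡ 385 (mod 386)
159^192 ≡ 1 (mod 386) ✓
The order of 159 is 192, so the subgroup it generates has 192 elements.
Index = |(Z/386Z)^×| / |⟨159⟩| = 192 / 192 = 1.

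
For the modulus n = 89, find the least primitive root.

φ(89) = 89 − 1 = 88 = 2^3 · 11.
Test candidates g = 2, 3, … against the prime factors q ∈ {2, 11} of φ(89): g is a generator iff g^(88/q) ≢ 1 for every such q.
g = 2: 2^44 ≡ 1 — hits 1, so not a primitive root.
g = 3: 3^44 ≡ 88; 3^8 ≡ 64 — none is 1, so 3 is a primitive root.
Hence the least primitive root of 89 is 3.

3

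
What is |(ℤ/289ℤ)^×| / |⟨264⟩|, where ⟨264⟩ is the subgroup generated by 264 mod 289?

The order of 264 must divide φ(289) = φ(17^2) = 17·(17−1) = 272 = 2^4 · 17.
Divisors of 272: 1, 2, 4, 8, 16, 17, 34, 68, 136, 272.
Test each divisor d:
264^1 ≡ 264 (mod 289)
264^2 ≡ 47 (mod 289)
264^4 ≡ 186 (mod 289)
264^8 ≡ 205 (mod 289)
264^16 ≡ 120 (mod 289)
264^17 ≡ 179 (mod 289)
264^34 ≡ 251 (mod 289)
264^68 ≡ 288 (mod 289)
264^136 ≡ 1 (mod 289) ✓
So ord_289(264) = 136, hence |⟨264⟩| = 136.
Index = |(Z/289Z)^×| / |⟨264⟩| = 272 / 136 = 2.

2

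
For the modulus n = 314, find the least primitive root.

5

φ(314) = φ(2)·φ(157) = 1·156 = 156 = 2^2 · 3 · 13.
Test candidates g = 2, 3, … against the prime factors q ∈ {2, 3, 13} of φ(314): g is a generator iff g^(156/q) ≢ 1 for every such q.
g = 2: gcd(2, 314) = 2 > 1, not a unit — skip.
g = 3: 3^78 ≡ 1 — hits 1, so not a primitive root.
g = 4: gcd(4, 314) = 2 > 1, not a unit — skip.
g = 5: 5^78 ≡ 313; 5^52 ≡ 169; 5^12 ≡ 287 — none is 1, so 5 is a primitive root.
Hence the least primitive root of 314 is 5.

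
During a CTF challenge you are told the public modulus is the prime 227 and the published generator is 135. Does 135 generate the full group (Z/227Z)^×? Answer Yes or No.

Yes

φ(227) = 227 − 1 = 226 = 2 · 113.
It suffices to check that the order of 135 is not a proper divisor of 226: compute 135^(226/q) for q ∈ {2, 113}.
135^113 ≡ 226 (mod 227)  [q = 2: ≢ 1 ✓]
135^2 ≡ 65 (mod 227)  [q = 113: ≢ 1 ✓]
All checks pass, so 135 has order 226 and is a primitive root modulo 227.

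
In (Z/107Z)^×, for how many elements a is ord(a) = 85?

0

φ(107) = 107 − 1 = 106 = 2 · 53.
Since (Z/107Z)^× is cyclic of order 106, the number of elements of order d is φ(d) when d | 106 and 0 otherwise.
Here 106 is not a multiple of 85, so there are no elements of order 85.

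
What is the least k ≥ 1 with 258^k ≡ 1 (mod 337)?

14

Since 258 ∈ (Z/337Z)^×, its order divides φ(337) = 337 − 1 = 336 = 2^4 · 3 · 7.
Divisors of 336: 1, 2, 3, 4, 6, 7, 8, 12, 14, 16, 21, 24, 28, 42, 48, 56, 84, 112, 168, 336.
Evaluate successive powers at the divisors of 336:
258^1 ≡ 258
258^2 ≡ 175
258^3 ≡ 329
258^4 ≡ 295
258^6 ≡ 64
258^7 ≡ 336
258^8 ≡ 79
258^12 ≡ 52
258^14 ≡ 1
So ord_337(258) = 14.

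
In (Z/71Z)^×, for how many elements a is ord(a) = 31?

φ(71) = 71 − 1 = 70 = 2 · 5 · 7.
(Z/71Z)^× is cyclic (|G| = 70); a cyclic group of order m has exactly φ(d) elements of each order d | m, and none otherwise.
31 does not divide 70, so no element of (Z/71Z)^× has order 31.

0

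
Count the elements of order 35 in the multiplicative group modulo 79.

0

φ(79) = 79 − 1 = 78 = 2 · 3 · 13.
In a cyclic group of order 78, there are φ(d) elements of order d for each divisor d of 78, and zero for non-divisors.
Here 78 is not a multiple of 35, so there are no elements of order 35.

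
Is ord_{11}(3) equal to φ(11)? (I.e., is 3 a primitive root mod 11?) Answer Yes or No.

No

φ(11) = 11 − 1 = 10 = 2 · 5.
It suffices to check that the order of 3 is not a proper divisor of 10: compute 3^(10/q) for q ∈ {2, 5}.
3^5 ≡ 1 (mod 11)  [q = 2: ≡ 1 ✗]
3^2 ≡ 9 (mod 11)  [q = 5: ≢ 1 ✓]
The check at q = 2 fails, so 3 generates a proper subgroup.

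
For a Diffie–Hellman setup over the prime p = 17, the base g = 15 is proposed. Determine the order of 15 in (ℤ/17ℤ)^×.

By Lagrange's theorem, ord_17(15) divides φ(17) = 17 − 1 = 16 = 2^4.
Divisors of 16: 1, 2, 4, 8, 16.
Compute 15^d (mod 17) for the divisors d until we hit 1:
15^1 ≡ 15 (mod 17)
15^2 ≡ 4 (mod 17)
15^4 ≡ 16 (mod 17)
15^8 ≡ 1 (mod 17) ✓
So ord_17(15) = 8.

8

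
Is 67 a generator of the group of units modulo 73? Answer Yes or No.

No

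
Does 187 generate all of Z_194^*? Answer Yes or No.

φ(194) = φ(2)·φ(97) = 1·96 = 96 = 2^5 · 3.
Test 187^(96/q) mod 194 for each prime factor q of 96:
187^48 ≡ 193 (mod 194)  [q = 2: ≢ 1 ✓]
187^32 ≡ 35 (mod 194)  [q = 3: ≢ 1 ✓]
Every test exponent gives a nontrivial residue, hence 187 generates the full group.

Yes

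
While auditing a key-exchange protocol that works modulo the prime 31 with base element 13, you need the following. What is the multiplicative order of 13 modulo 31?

Since 13 ∈ (Z/31Z)^×, its order divides φ(31) = 31 − 1 = 30 = 2 · 3 · 5.
Divisors of 30: 1, 2, 3, 5, 6, 10, 15, 30.
Evaluate successive powers at the divisors of 30:
13^1 ≡ 13 (mod 31)
13^2 ≡ 14 (mod 31)
13^3 ≡ 27 (mod 31)
13^5 ≡ 6 (mod 31)
13^6 ≡ 16 (mod 31)
13^10 ≡ 5 (mod 31)
13^15 ≡ 30 (mod 31)
13^30 ≡ 1 (mod 31) ✓
So ord_31(13) = 30.

30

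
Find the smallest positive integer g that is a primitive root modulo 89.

3

φ(89) = 89 − 1 = 88 = 2^3 · 11.
g is a primitive root iff g^(88/q) ≢ 1 (mod 89) for each prime q ∈ {2, 11}.
g = 2: 2^44 ≡ 1 — hits 1, so not a primitive root.
g = 3: 3^44 ≡ 88; 3^8 ≡ 64 — none is 1, so 3 is a primitive root.
Hence the least primitive root of 89 is 3.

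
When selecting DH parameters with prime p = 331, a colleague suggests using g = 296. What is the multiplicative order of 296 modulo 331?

165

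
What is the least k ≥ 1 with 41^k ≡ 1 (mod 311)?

62

The order of 41 must divide φ(311) = 311 − 1 = 310 = 2 · 5 · 31.
Divisors of 310: 1, 2, 5, 10, 31, 62, 155, 310.
Evaluate successive powers at the divisors of 310:
41^1 ≡ 41
41^2 ≡ 126
41^5 ≡ 304
41^10 ≡ 49
41^31 ≡ 310
41^62 ≡ 1
So ord_311(41) = 62.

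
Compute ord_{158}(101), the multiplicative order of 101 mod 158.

By Lagrange's theorem, ord_158(101) divides φ(158) = φ(2)·φ(79) = 1·78 = 78 = 2 · 3 · 13.
Divisors of 78: 1, 2, 3, 6, 13, 26, 39, 78.
Compute 101^d (mod 158) for the divisors d until we hit 1:
101^1 ≡ 101
101^2 ≡ 89
101^3 ≡ 141
101^6 ≡ 131
101^13 ≡ 1
Hence ord(101) = 13.

13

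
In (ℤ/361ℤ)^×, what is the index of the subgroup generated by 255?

3

ord(255) | φ(361) = φ(19^2) = 19·(19−1) = 342 = 2 · 3^2 · 19.
Divisors of 342: 1, 2, 3, 6, 9, 18, 19, 38, 57, 114, 171, 342.
Compute 255^d (mod 361) for the divisors d until we hit 1:
255^1 ≡ 255
255^2 ≡ 45
255^3 ≡ 284
255^6 ≡ 153
255^9 ≡ 132
255^18 ≡ 96
255^19 ≡ 293
255^38 ≡ 292
255^57 ≡ 360
255^114 ≡ 1
The order of 255 is 114, so the subgroup it generates has 114 elements.
[(Z/361Z)^× : ⟨255⟩] = 342/114 = 3.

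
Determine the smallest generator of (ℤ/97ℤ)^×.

φ(97) = 97 − 1 = 96 = 2^5 · 3.
g is a primitive root iff g^(96/q) ≢ 1 (mod 97) for each prime q ∈ {2, 3}.
g = 2: 2^48 ≡ 1 — hits 1, so not a primitive root.
g = 3: 3^48 ≡ 1 — hits 1, so not a primitive root.
g = 4: 4^48 ≡ 1 — hits 1, so not a primitive root.
g = 5: 5^48 ≡ 96; 5^32 ≡ 35 — none is 1, so 5 is a primitive root.
The smallest primitive root modulo 97 is 5.

5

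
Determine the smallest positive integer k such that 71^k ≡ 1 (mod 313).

52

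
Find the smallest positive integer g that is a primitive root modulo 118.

φ(118) = φ(2)·φ(59) = 1·58 = 58 = 2 · 29.
g is a primitive root iff g^(58/q) ≢ 1 (mod 118) for each prime q ∈ {2, 29}.
g = 2: gcd(2, 118) = 2 > 1, not a unit — skip.
g = 3: 3^29 ≡ 1 — hits 1, so not a primitive root.
g = 4: gcd(4, 118) = 2 > 1, not a unit — skip.
g = 5: 5^29 ≡ 1 — hits 1, so not a primitive root.
g = 6: gcd(6, 118) = 2 > 1, not a unit — skip.
g = 7: 7^29 ≡ 1 — hits 1, so not a primitive root.
g = 8: gcd(8, 118) = 2 > 1, not a unit — skip.
g = 9: 9^29 ≡ 1 — hits 1, so not a primitive root.
g = 10: gcd(10, 118) = 2 > 1, not a unit — skip.
g = 11: 11^29 ≡ 117; 11^2 ≡ 3 — none is 1, so 11 is a primitive root.
So 11 is the smallest generator of (Z/118Z)^×.

11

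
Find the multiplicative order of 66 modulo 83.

82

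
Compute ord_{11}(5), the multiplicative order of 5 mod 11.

5

Since 5 ∈ (Z/11Z)^×, its order divides φ(11) = 11 − 1 = 10 = 2 · 5.
Divisors of 10: 1, 2, 5, 10.
Compute 5^d (mod 11) for the divisors d until we hit 1:
5^1 ≡ 5
5^2 ≡ 3
5^5 ≡ 1
Hence ord(5) = 5.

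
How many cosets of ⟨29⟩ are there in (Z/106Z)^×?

2

Since 29 ∈ (Z/106Z)^×, its order divides φ(106) = φ(2)·φ(53) = 1·52 = 52 = 2^2 · 13.
Divisors of 52: 1, 2, 4, 13, 26, 52.
Evaluate successive powers at the divisors of 52:
29^1 ≡ 29 (mod 106)
29^2 ≡ 99 (mod 106)
29^4 ≡ 49 (mod 106)
29^13 ≡ 105 (mod 106)
29^26 ≡ 1 (mod 106) ✓
Thus |⟨29⟩| = ord(29) = 26.
[(Z/106Z)^× : ⟨29⟩] = 52/26 = 2.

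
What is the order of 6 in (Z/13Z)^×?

By Lagrange's theorem, ord_13(6) divides φ(13) = 13 − 1 = 12 = 2^2 · 3.
Divisors of 12: 1, 2, 3, 4, 6, 12.
Evaluate successive powers at the divisors of 12:
6^1 ≡ 6
6^2 ≡ 10
6^3 ≡ 8
6^4 ≡ 9
6^6 ≡ 12
6^12 ≡ 1
So ord_13(6) = 12.

12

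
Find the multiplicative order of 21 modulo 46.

22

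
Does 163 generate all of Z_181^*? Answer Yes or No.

Yes

φ(181) = 181 − 1 = 180 = 2^2 · 3^2 · 5.
An element g generates (Z/181Z)^× iff g^(180/q) ≢ 1 (mod 181) for each prime q ∈ {2, 3, 5}.
163^90 ≡ 180 (mod 181)  [q = 2: ≢ 1 ✓]
163^60 ≡ 132 (mod 181)  [q = 3: ≢ 1 ✓]
163^36 ≡ 125 (mod 181)  [q = 5: ≢ 1 ✓]
None equal 1, so ord_181(163) = 180: 163 is a primitive root.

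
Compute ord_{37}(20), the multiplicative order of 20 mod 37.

36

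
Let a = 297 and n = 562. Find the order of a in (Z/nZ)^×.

By Lagrange's theorem, ord_562(297) divides φ(562) = φ(2)·φ(281) = 1·280 = 280 = 2^3 · 5 · 7.
Divisors of 280: 1, 2, 4, 5, 7, 8, 10, 14, 20, 28, 35, 40, 56, 70, 140, 280.
Compute 297^d (mod 562) for the divisors d until we hit 1:
297^1 ≡ 297
297^2 ≡ 537
297^4 ≡ 63
297^5 ≡ 165
297^7 ≡ 371
297^8 ≡ 35
297^10 ≡ 249
297^14 ≡ 513
297^20 ≡ 181
297^28 ≡ 153
297^35 ≡ 1
The smallest such exponent is 35, so the order of 297 is 35.

35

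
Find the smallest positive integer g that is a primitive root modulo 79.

3

φ(79) = 79 − 1 = 78 = 2 · 3 · 13.
Test candidates g = 2, 3, … against the prime factors q ∈ {2, 3, 13} of φ(79): g is a generator iff g^(78/q) ≢ 1 for every such q.
g = 2: 2^39 ≡ 1 — hits 1, so not a primitive root.
g = 3: 3^39 ≡ 78; 3^26 ≡ 23; 3^6 ≡ 18 — none is 1, so 3 is a primitive root.
So 3 is the smallest generator of (Z/79Z)^×.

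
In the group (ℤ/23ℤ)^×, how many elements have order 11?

10

φ(23) = 23 − 1 = 22 = 2 · 11.
(Z/23Z)^× is cyclic (|G| = 22); a cyclic group of order m has exactly φ(d) elements of each order d | m, and none otherwise.
11 | 22, and φ(11) = 11 − 1 = 10.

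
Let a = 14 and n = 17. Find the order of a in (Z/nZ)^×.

Since 14 ∈ (Z/17Z)^×, its order divides φ(17) = 17 − 1 = 16 = 2^4.
Divisors of 16: 1, 2, 4, 8, 16.
Check 14^d mod 17 for each divisor in increasing order:
14^1 ≡ 14 (mod 17)
14^2 ≡ 9 (mod 17)
14^4 ≡ 13 (mod 17)
14^8 ≡ 16 (mod 17)
14^16 ≡ 1 (mod 17) ✓
So ord_17(14) = 16.

16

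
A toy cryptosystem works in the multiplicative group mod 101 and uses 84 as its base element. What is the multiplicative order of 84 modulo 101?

5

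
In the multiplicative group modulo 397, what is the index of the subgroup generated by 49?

Since 49 ∈ (Z/397Z)^×, its order divides φ(397) = 397 − 1 = 396 = 2^2 · 3^2 · 11.
Divisors of 396: 1, 2, 3, 4, 6, 9, 11, 12, 18, 22, 33, 36, 44, 66, 99, 132, 198, 396.
Test each divisor d:
49^1 ≡ 49
49^2 ≡ 19
49^3 ≡ 137
49^4 ≡ 361
49^6 ≡ 110
49^9 ≡ 381
49^11 ≡ 93
49^12 ≡ 190
49^18 ≡ 256
49^22 ≡ 312
49^33 ≡ 35
49^36 ≡ 31
49^44 ≡ 79
49^66 ≡ 34
49^99 ≡ 396
49^132 ≡ 362
49^198 ≡ 1
The order of 49 is 198, so the subgroup it generates has 198 elements.
The index is φ(397) / ord(49) = 396 / 198 = 2.

2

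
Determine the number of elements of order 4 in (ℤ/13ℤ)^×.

2

φ(13) = 13 − 1 = 12 = 2^2 · 3.
(Z/13Z)^× is cyclic (|G| = 12); a cyclic group of order m has exactly φ(d) elements of each order d | m, and none otherwise.
4 = 2^2 divides 12, and φ(4) = 2.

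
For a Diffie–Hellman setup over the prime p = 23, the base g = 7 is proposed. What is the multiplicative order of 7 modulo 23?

The order of 7 must divide φ(23) = 23 − 1 = 22 = 2 · 11.
Divisors of 22: 1, 2, 11, 22.
Compute 7^d (mod 23) for the divisors d until we hit 1:
7^1 ≡ 7 (mod 23)
7^2 ≡ 3 (mod 23)
7^11 ≡ 22 (mod 23)
7^22 ≡ 1 (mod 23) ✓
So ord_23(7) = 22.

22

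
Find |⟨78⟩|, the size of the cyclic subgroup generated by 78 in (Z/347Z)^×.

346

The order of 78 must divide φ(347) = 347 − 1 = 346 = 2 · 173.
Divisors of 346: 1, 2, 173, 346.
Test each divisor d:
78^1 ≡ 78
78^2 ≡ 185
78^173 ≡ 346
78^346 ≡ 1
The smallest such exponent is 346, so the order of 78 is 346.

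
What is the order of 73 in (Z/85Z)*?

The order of 73 must divide φ(85) = φ(5·17) = (5−1)·(17−1) = 4·16 = 64 = 2^6.
Divisors of 64: 1, 2, 4, 8, 16, 32, 64.
Evaluate successive powers at the divisors of 64:
73^1 ≡ 73 (mod 85)
73^2 ≡ 59 (mod 85)
73^4 ≡ 81 (mod 85)
73^8 ≡ 16 (mod 85)
73^16 ≡ 1 (mod 85) ✓
Hence ord(73) = 16.

16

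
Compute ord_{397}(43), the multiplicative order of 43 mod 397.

ord(43) | φ(397) = 397 − 1 = 396 = 2^2 · 3^2 · 11.
Divisors of 396: 1, 2, 3, 4, 6, 9, 11, 12, 18, 22, 33, 36, 44, 66, 99, 132, 198, 396.
Check 43^d mod 397 for each divisor in increasing order:
43^1 ≡ 43 (mod 397)
43^2 ≡ 261 (mod 397)
43^3 ≡ 107 (mod 397)
43^4 ≡ 234 (mod 397)
43^6 ≡ 333 (mod 397)
43^9 ≡ 298 (mod 397)
43^11 ≡ 363 (mod 397)
43^12 ≡ 126 (mod 397)
43^18 ≡ 273 (mod 397)
43^22 ≡ 362 (mod 397)
43^33 ≡ 396 (mod 397)
43^36 ≡ 290 (mod 397)
43^44 ≡ 34 (mod 397)
43^66 ≡ 1 (mod 397) ✓
So ord_397(43) = 66.

66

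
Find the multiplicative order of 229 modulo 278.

ord(229) | φ(278) = φ(2)·φ(139) = 1·138 = 138 = 2 · 3 · 23.
Divisors of 138: 1, 2, 3, 6, 23, 46, 69, 138.
Test each divisor d:
229^1 ≡ 229
229^2 ≡ 177
229^3 ≡ 223
229^6 ≡ 245
229^23 ≡ 97
229^46 ≡ 235
229^69 ≡ 277
229^138 ≡ 1
The smallest such exponent is 138, so the order of 229 is 138.

138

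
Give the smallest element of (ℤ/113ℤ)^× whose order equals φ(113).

φ(113) = 113 − 1 = 112 = 2^4 · 7.
Test candidates g = 2, 3, … against the prime factors q ∈ {2, 7} of φ(113): g is a generator iff g^(112/q) ≢ 1 for every such q.
g = 2: 2^56 ≡ 1 — hits 1, so not a primitive root.
g = 3: 3^56 ≡ 112; 3^16 ≡ 49 — none is 1, so 3 is a primitive root.
So 3 is the smallest generator of (Z/113Z)^×.

3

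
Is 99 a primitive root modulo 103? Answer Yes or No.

Yes

φ(103) = 103 − 1 = 102 = 2 · 3 · 17.
It suffices to check that the order of 99 is not a proper divisor of 102: compute 99^(102/q) for q ∈ {2, 3, 17}.
99^51 ≡ 102 (mod 103)  [q = 2: ≢ 1 ✓]
99^34 ≡ 56 (mod 103)  [q = 3: ≢ 1 ✓]
99^6 ≡ 79 (mod 103)  [q = 17: ≢ 1 ✓]
None equal 1, so ord_103(99) = 102: 99 is a primitive root.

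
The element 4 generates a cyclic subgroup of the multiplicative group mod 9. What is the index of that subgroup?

2

By Lagrange's theorem, ord_9(4) divides φ(9) = φ(3^2) = 3·(3−1) = 6 = 2 · 3.
Divisors of 6: 1, 2, 3, 6.
Test each divisor d:
4^1 ≡ 4 (mod 9)
4^2 ≡ 7 (mod 9)
4^3 ≡ 1 (mod 9) ✓
The order of 4 is 3, so the subgroup it generates has 3 elements.
Index = |(Z/9Z)^×| / |⟨4⟩| = 6 / 3 = 2.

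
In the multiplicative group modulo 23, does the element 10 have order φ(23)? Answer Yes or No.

Yes

φ(23) = 23 − 1 = 22 = 2 · 11.
Test 10^(22/q) mod 23 for each prime factor q of 22:
10^11 ≡ 22 (mod 23)  [q = 2: ≢ 1 ✓]
10^2 ≡ 8 (mod 23)  [q = 11: ≢ 1 ✓]
None equal 1, so ord_23(10) = 22: 10 is a primitive root.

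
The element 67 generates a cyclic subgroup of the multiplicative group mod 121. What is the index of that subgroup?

10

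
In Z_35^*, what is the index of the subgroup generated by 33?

2

By Lagrange's theorem, ord_35(33) divides φ(35) = φ(5·7) = (5−1)·(7−1) = 4·6 = 24 = 2^3 · 3.
Divisors of 24: 1, 2, 3, 4, 6, 8, 12, 24.
Evaluate successive powers at the divisors of 24:
33^1 ≡ 33
33^2 ≡ 4
33^3 ≡ 27
33^4 ≡ 16
33^6 ≡ 29
33^8 ≡ 11
33^12 ≡ 1
Thus |⟨33⟩| = ord(33) = 12.
[(Z/35Z)^× : ⟨33⟩] = 24/12 = 2.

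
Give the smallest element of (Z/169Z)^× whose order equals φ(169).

2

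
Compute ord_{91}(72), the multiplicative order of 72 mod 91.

12

Since 72 ∈ (Z/91Z)^×, its order divides φ(91) = φ(7·13) = (7−1)·(13−1) = 6·12 = 72 = 2^3 · 3^2.
Divisors of 72: 1, 2, 3, 4, 6, 8, 9, 12, 18, 24, 36, 72.
Compute 72^d (mod 91) for the divisors d until we hit 1:
72^1 ≡ 72 (mod 91)
72^2 ≡ 88 (mod 91)
72^3 ≡ 57 (mod 91)
72^4 ≡ 9 (mod 91)
72^6 ≡ 64 (mod 91)
72^8 ≡ 81 (mod 91)
72^9 ≡ 8 (mod 91)
72^12 ≡ 1 (mod 91) ✓
So ord_91(72) = 12.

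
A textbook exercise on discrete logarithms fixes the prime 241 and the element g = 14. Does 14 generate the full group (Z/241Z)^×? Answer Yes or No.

Yes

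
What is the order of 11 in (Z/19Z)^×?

By Lagrange's theorem, ord_19(11) divides φ(19) = 19 − 1 = 18 = 2 · 3^2.
Divisors of 18: 1, 2, 3, 6, 9, 18.
Check 11^d mod 19 for each divisor in increasing order:
11^1 ≡ 11 (mod 19)
11^2 ≡ 7 (mod 19)
11^3 ≡ 1 (mod 19) ✓
Therefore the multiplicative order of 11 modulo 19 is 3.

3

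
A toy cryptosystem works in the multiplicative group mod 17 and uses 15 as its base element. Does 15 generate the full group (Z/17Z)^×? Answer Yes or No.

No

φ(17) = 17 − 1 = 16 = 2^4.
Test 15^(16/q) mod 17 for each prime factor q of 16:
15^8 ≡ 1 (mod 17)  [q = 2: ≡ 1 ✗]
15^8 ≡ 1 shows ord(15) | 8, strictly less than φ(17); not a primitive root.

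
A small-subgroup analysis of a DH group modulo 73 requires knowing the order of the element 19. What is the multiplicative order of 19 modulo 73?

36

The order of 19 must divide φ(73) = 73 − 1 = 72 = 2^3 · 3^2.
Divisors of 72: 1, 2, 3, 4, 6, 8, 9, 12, 18, 24, 36, 72.
Check 19^d mod 73 for each divisor in increasing order:
19^1 ≡ 19 (mod 73)
19^2 ≡ 69 (mod 73)
19^3 ≡ 70 (mod 73)
19^4 ≡ 16 (mod 73)
19^6 ≡ 9 (mod 73)
19^8 ≡ 37 (mod 73)
19^9 ≡ 46 (mod 73)
19^12 ≡ 8 (mod 73)
19^18 ≡ 72 (mod 73)
19^24 ≡ 64 (mod 73)
19^36 ≡ 1 (mod 73) ✓
The smallest such exponent is 36, so the order of 19 is 36.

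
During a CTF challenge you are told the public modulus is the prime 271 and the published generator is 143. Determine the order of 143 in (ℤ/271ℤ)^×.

By Lagrange's theorem, ord_271(143) divides φ(271) = 271 − 1 = 270 = 2 · 3^3 · 5.
Divisors of 270: 1, 2, 3, 5, 6, 9, 10, 15, 18, 27, 30, 45, 54, 90, 135, 270.
Test each divisor d:
143^1 ≡ 143
143^2 ≡ 124
143^3 ≡ 117
143^5 ≡ 145
143^6 ≡ 139
143^9 ≡ 3
143^10 ≡ 158
143^15 ≡ 146
143^18 ≡ 9
143^27 ≡ 27
143^30 ≡ 178
143^45 ≡ 243
143^54 ≡ 187
143^90 ≡ 242
143^135 ≡ 270
143^270 ≡ 1
Therefore the multiplicative order of 143 modulo 271 is 270.

270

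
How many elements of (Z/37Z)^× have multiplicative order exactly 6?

φ(37) = 37 − 1 = 36 = 2^2 · 3^2.
In a cyclic group of order 36, there are φ(d) elements of order d for each divisor d of 36, and zero for non-divisors.
6 = 2 · 3 divides 36, and φ(6) = 2.

2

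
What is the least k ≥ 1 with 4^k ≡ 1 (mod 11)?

The order of 4 must divide φ(11) = 11 − 1 = 10 = 2 · 5.
Divisors of 10: 1, 2, 5, 10.
Test each divisor d:
4^1 ≡ 4
4^2 ≡ 5
4^5 ≡ 1
Hence ord(4) = 5.

5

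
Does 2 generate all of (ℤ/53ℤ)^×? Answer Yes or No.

Yes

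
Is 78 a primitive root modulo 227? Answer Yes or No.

No

φ(227) = 227 − 1 = 226 = 2 · 113.
An element g generates (Z/227Z)^× iff g^(226/q) ≢ 1 (mod 227) for each prime q ∈ {2, 113}.
78^113 ≡ 1 (mod 227)  [q = 2: ≡ 1 ✗]
78^2 ≡ 182 (mod 227)  [q = 113: ≢ 1 ✓]
Since 78^113 ≡ 1, the order of 78 divides 113 < 226, so 78 is not a primitive root.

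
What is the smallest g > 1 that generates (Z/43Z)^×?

φ(43) = 43 − 1 = 42 = 2 · 3 · 7.
Test candidates g = 2, 3, … against the prime factors q ∈ {2, 3, 7} of φ(43): g is a generator iff g^(42/q) ≢ 1 for every such q.
g = 2: 2^21 ≡ 42; 2^14 ≡ 1 — hits 1, so not a primitive root.
g = 3: 3^21 ≡ 42; 3^14 ≡ 36; 3^6 ≡ 41 — none is 1, so 3 is a primitive root.
Hence the least primitive root of 43 is 3.

3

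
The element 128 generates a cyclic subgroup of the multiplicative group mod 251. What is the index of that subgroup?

5

By Lagrange's theorem, ord_251(128) divides φ(251) = 251 − 1 = 250 = 2 · 5^3.
Divisors of 250: 1, 2, 5, 10, 25, 50, 125, 250.
Test each divisor d:
128^1 ≡ 128
128^2 ≡ 69
128^5 ≡ 231
128^10 ≡ 149
128^25 ≡ 250
128^50 ≡ 1
So ord_251(128) = 50, hence |⟨128⟩| = 50.
[(Z/251Z)^× : ⟨128⟩] = 250/50 = 5.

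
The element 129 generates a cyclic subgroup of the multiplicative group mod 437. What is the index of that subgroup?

2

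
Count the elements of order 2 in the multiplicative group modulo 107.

1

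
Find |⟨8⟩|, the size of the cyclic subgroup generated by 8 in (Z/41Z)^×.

ord(8) | φ(41) = 41 − 1 = 40 = 2^3 · 5.
Divisors of 40: 1, 2, 4, 5, 8, 10, 20, 40.
Test each divisor d:
8^1 ≡ 8 (mod 41)
8^2 ≡ 23 (mod 41)
8^4 ≡ 37 (mod 41)
8^5 ≡ 9 (mod 41)
8^8 ≡ 16 (mod 41)
8^10 ≡ 40 (mod 41)
8^20 ≡ 1 (mod 41) ✓
So ord_41(8) = 20.

20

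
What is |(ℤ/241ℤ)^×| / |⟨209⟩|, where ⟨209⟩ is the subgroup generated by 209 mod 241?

10

By Lagrange's theorem, ord_241(209) divides φ(241) = 241 − 1 = 240 = 2^4 · 3 · 5.
Divisors of 240: 1, 2, 3, 4, 5, 6, 8, 10, 12, 15, 16, 20, 24, 30, 40, 48, 60, 80, 120, 240.
Evaluate successive powers at the divisors of 240:
209^1 ≡ 209 (mod 241)
209^2 ≡ 60 (mod 241)
209^3 ≡ 8 (mod 241)
209^4 ≡ 226 (mod 241)
209^5 ≡ 239 (mod 241)
209^6 ≡ 64 (mod 241)
209^8 ≡ 225 (mod 241)
209^10 ≡ 4 (mod 241)
209^12 ≡ 240 (mod 241)
209^15 ≡ 233 (mod 241)
209^16 ≡ 15 (mod 241)
209^20 ≡ 16 (mod 241)
209^24 ≡ 1 (mod 241) ✓
The order of 209 is 24, so the subgroup it generates has 24 elements.
The index is φ(241) / ord(209) = 240 / 24 = 10.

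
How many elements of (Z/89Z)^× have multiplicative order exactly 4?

2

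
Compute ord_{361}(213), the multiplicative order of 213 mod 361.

171

Since 213 ∈ (Z/361Z)^×, its order divides φ(361) = φ(19^2) = 19·(19−1) = 342 = 2 · 3^2 · 19.
Divisors of 342: 1, 2, 3, 6, 9, 18, 19, 38, 57, 114, 171, 342.
Compute 213^d (mod 361) for the divisors d until we hit 1:
213^1 ≡ 213
213^2 ≡ 244
213^3 ≡ 349
213^6 ≡ 144
213^9 ≡ 77
213^18 ≡ 153
213^19 ≡ 99
213^38 ≡ 54
213^57 ≡ 292
213^114 ≡ 68
213^171 ≡ 1
Hence ord(213) = 171.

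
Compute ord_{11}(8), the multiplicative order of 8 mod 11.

Since 8 ∈ (Z/11Z)^×, its order divides φ(11) = 11 − 1 = 10 = 2 · 5.
Divisors of 10: 1, 2, 5, 10.
Check 8^d mod 11 for each divisor in increasing order:
8^1 ≡ 8
8^2 ≡ 9
8^5 ≡ 10
8^10 ≡ 1
Hence ord(8) = 10.

10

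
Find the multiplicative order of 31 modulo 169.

52

Since 31 ∈ (Z/169Z)^×, its order divides φ(169) = φ(13^2) = 13·(13−1) = 156 = 2^2 · 3 · 13.
Divisors of 156: 1, 2, 3, 4, 6, 12, 13, 26, 39, 52, 78, 156.
Check 31^d mod 169 for each divisor in increasing order:
31^1 ≡ 31 (mod 169)
31^2 ≡ 116 (mod 169)
31^3 ≡ 47 (mod 169)
31^4 ≡ 105 (mod 169)
31^6 ≡ 12 (mod 169)
31^12 ≡ 144 (mod 169)
31^13 ≡ 70 (mod 169)
31^26 ≡ 168 (mod 169)
31^39 ≡ 99 (mod 169)
31^52 ≡ 1 (mod 169) ✓
So ord_169(31) = 52.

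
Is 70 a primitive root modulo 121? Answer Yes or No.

φ(121) = φ(11^2) = 11·(11−1) = 110 = 2 · 5 · 11.
An element g generates (Z/121Z)^× iff g^(110/q) ≢ 1 (mod 121) for each prime q ∈ {2, 5, 11}.
70^55 ≡ 1 (mod 121)  [q = 2: ≡ 1 ✗]
70^22 ≡ 27 (mod 121)  [q = 5: ≢ 1 ✓]
70^10 ≡ 34 (mod 121)  [q = 11: ≢ 1 ✓]
The check at q = 2 fails, so 70 generates a proper subgroup.

No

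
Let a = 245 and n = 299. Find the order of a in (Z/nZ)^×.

132

Since 245 ∈ (Z/299Z)^×, its order divides φ(299) = φ(13·23) = (13−1)·(23−1) = 12·22 = 264 = 2^3 · 3 · 11.
Divisors of 264: 1, 2, 3, 4, 6, 8, 11, 12, 22, 24, 33, 44, 66, 88, 132, 264.
Check 245^d mod 299 for each divisor in increasing order:
245^1 ≡ 245 (mod 299)
245^2 ≡ 225 (mod 299)
245^3 ≡ 109 (mod 299)
245^4 ≡ 94 (mod 299)
245^6 ≡ 220 (mod 299)
245^8 ≡ 165 (mod 299)
245^11 ≡ 45 (mod 299)
245^12 ≡ 261 (mod 299)
245^22 ≡ 231 (mod 299)
245^24 ≡ 248 (mod 299)
245^33 ≡ 229 (mod 299)
245^44 ≡ 139 (mod 299)
245^66 ≡ 116 (mod 299)
245^88 ≡ 185 (mod 299)
245^132 ≡ 1 (mod 299) ✓
The smallest such exponent is 132, so the order of 245 is 132.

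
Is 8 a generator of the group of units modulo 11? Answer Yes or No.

φ(11) = 11 − 1 = 10 = 2 · 5.
8 is a primitive root mod 11 iff 8^(φ(11)/q) ≢ 1 for every prime q | φ(11), i.e. q ∈ {2, 5}.
8^5 ≡ 10 (mod 11)  [q = 2: ≢ 1 ✓]
8^2 ≡ 9 (mod 11)  [q = 5: ≢ 1 ✓]
None equal 1, so ord_11(8) = 10: 8 is a primitive root.

Yes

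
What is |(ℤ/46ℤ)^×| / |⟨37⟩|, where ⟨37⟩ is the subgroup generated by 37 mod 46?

The order of 37 must divide φ(46) = φ(2)·φ(23) = 1·22 = 22 = 2 · 11.
Divisors of 22: 1, 2, 11, 22.
Compute 37^d (mod 46) for the divisors d until we hit 1:
37^1 ≡ 37 (mod 46)
37^2 ≡ 35 (mod 46)
37^11 ≡ 45 (mod 46)
37^22 ≡ 1 (mod 46) ✓
The order of 37 is 22, so the subgroup it generates has 22 elements.
Index = |(Z/46Z)^×| / |⟨37⟩| = 22 / 22 = 1.

1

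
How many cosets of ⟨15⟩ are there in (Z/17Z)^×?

By Lagrange's theorem, ord_17(15) divides φ(17) = 17 − 1 = 16 = 2^4.
Divisors of 16: 1, 2, 4, 8, 16.
Evaluate successive powers at the divisors of 16:
15^1 ≡ 15 (mod 17)
15^2 ≡ 4 (mod 17)
15^4 ≡ 16 (mod 17)
15^8 ≡ 1 (mod 17) ✓
Thus |⟨15⟩| = ord(15) = 8.
The index is φ(17) / ord(15) = 16 / 8 = 2.

2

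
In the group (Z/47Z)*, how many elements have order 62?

0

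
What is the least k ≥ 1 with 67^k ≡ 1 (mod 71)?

ord(67) | φ(71) = 71 − 1 = 70 = 2 · 5 · 7.
Divisors of 70: 1, 2, 5, 7, 10, 14, 35, 70.
Check 67^d mod 71 for each divisor in increasing order:
67^1 ≡ 67
67^2 ≡ 16
67^5 ≡ 41
67^7 ≡ 17
67^10 ≡ 48
67^14 ≡ 5
67^35 ≡ 70
67^70 ≡ 1
The smallest such exponent is 70, so the order of 67 is 70.

70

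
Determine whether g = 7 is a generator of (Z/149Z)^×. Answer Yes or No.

No

φ(149) = 149 − 1 = 148 = 2^2 · 37.
It suffices to check that the order of 7 is not a proper divisor of 148: compute 7^(148/q) for q ∈ {2, 37}.
7^74 ≡ 1 (mod 149)  [q = 2: ≡ 1 ✗]
7^4 ≡ 17 (mod 149)  [q = 37: ≢ 1 ✓]
7^74 ≡ 1 shows ord(7) | 74, strictly less than φ(149); not a primitive root.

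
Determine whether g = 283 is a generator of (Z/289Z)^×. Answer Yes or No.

Yes

φ(289) = φ(17^2) = 17·(17−1) = 272 = 2^4 · 17.
Test 283^(272/q) mod 289 for each prime factor q of 272:
283^136 ≡ 288 (mod 289)  [q = 2: ≢ 1 ✓]
283^16 ≡ 103 (mod 289)  [q = 17: ≢ 1 ✓]
Every test exponent gives a nontrivial residue, hence 283 generates the full group.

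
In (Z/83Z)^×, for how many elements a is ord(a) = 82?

40

φ(83) = 83 − 1 = 82 = 2 · 41.
In a cyclic group of order 82, there are φ(d) elements of order d for each divisor d of 82, and zero for non-divisors.
82 = 2 · 41 divides 82, and φ(82) = 40.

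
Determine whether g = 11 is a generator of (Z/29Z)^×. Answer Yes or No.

Yes

φ(29) = 29 − 1 = 28 = 2^2 · 7.
An element g generates (Z/29Z)^× iff g^(28/q) ≢ 1 (mod 29) for each prime q ∈ {2, 7}.
11^14 ≡ 28 (mod 29)  [q = 2: ≢ 1 ✓]
11^4 ≡ 25 (mod 29)  [q = 7: ≢ 1 ✓]
None equal 1, so ord_29(11) = 28: 11 is a primitive root.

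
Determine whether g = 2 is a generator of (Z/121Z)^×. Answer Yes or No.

φ(121) = φ(11^2) = 11·(11−1) = 110 = 2 · 5 · 11.
An element g generates (Z/121Z)^× iff g^(110/q) ≢ 1 (mod 121) for each prime q ∈ {2, 5, 11}.
2^55 ≡ 120 (mod 121)  [q = 2: ≢ 1 ✓]
2^22 ≡ 81 (mod 121)  [q = 5: ≢ 1 ✓]
2^10 ≡ 56 (mod 121)  [q = 11: ≢ 1 ✓]
Every test exponent gives a nontrivial residue, hence 2 generates the full group.

Yes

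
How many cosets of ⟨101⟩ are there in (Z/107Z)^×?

2

ord(101) | φ(107) = 107 − 1 = 106 = 2 · 53.
Divisors of 106: 1, 2, 53, 106.
Test each divisor d:
101^1 ≡ 101 (mod 107)
101^2 ≡ 36 (mod 107)
101^53 ≡ 1 (mod 107) ✓
So ord_107(101) = 53, hence |⟨101⟩| = 53.
[(Z/107Z)^× : ⟨101⟩] = 106/53 = 2.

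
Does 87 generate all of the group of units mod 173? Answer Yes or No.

Yes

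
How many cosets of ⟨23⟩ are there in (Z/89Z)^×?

1

ord(23) | φ(89) = 89 − 1 = 88 = 2^3 · 11.
Divisors of 88: 1, 2, 4, 8, 11, 22, 44, 88.
Test each divisor d:
23^1 ≡ 23 (mod 89)
23^2 ≡ 84 (mod 89)
23^4 ≡ 25 (mod 89)
23^8 ≡ 2 (mod 89)
23^11 ≡ 37 (mod 89)
23^22 ≡ 34 (mod 89)
23^44 ≡ 88 (mod 89)
23^88 ≡ 1 (mod 89) ✓
So ord_89(23) = 88, hence |⟨23⟩| = 88.
Index = |(Z/89Z)^×| / |⟨23⟩| = 88 / 88 = 1.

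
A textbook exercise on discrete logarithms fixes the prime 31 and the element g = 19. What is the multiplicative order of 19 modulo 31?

Since 19 ∈ (Z/31Z)^×, its order divides φ(31) = 31 − 1 = 30 = 2 · 3 · 5.
Divisors of 30: 1, 2, 3, 5, 6, 10, 15, 30.
Check 19^d mod 31 for each divisor in increasing order:
19^1 ≡ 19 (mod 31)
19^2 ≡ 20 (mod 31)
19^3 ≡ 8 (mod 31)
19^5 ≡ 5 (mod 31)
19^6 ≡ 2 (mod 31)
19^10 ≡ 25 (mod 31)
19^15 ≡ 1 (mod 31) ✓
So ord_31(19) = 15.

15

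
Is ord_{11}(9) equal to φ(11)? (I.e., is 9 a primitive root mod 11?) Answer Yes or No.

φ(11) = 11 − 1 = 10 = 2 · 5.
9 is a primitive root mod 11 iff 9^(φ(11)/q) ≢ 1 for every prime q | φ(11), i.e. q ∈ {2, 5}.
9^5 ≡ 1 (mod 11)  [q = 2: ≡ 1 ✗]
9^2 ≡ 4 (mod 11)  [q = 5: ≢ 1 ✓]
Since 9^5 ≡ 1, the order of 9 divides 5 < 10, so 9 is not a primitive root.

No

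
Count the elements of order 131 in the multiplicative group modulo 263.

130

φ(263) = 263 − 1 = 262 = 2 · 131.
In a cyclic group of order 262, there are φ(d) elements of order d for each divisor d of 262, and zero for non-divisors.
131 | 262, and φ(131) = 131 − 1 = 130.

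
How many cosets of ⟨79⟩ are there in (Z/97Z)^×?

The order of 79 must divide φ(97) = 97 − 1 = 96 = 2^5 · 3.
Divisors of 96: 1, 2, 3, 4, 6, 8, 12, 16, 24, 32, 48, 96.
Test each divisor d:
79^1 ≡ 79
79^2 ≡ 33
79^3 ≡ 85
79^4 ≡ 22
79^6 ≡ 47
79^8 ≡ 96
79^12 ≡ 75
79^16 ≡ 1
The order of 79 is 16, so the subgroup it generates has 16 elements.
The index is φ(97) / ord(79) = 96 / 16 = 6.

6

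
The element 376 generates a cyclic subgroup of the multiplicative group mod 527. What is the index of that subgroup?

ord(376) | φ(527) = φ(17·31) = (17−1)·(31−1) = 16·30 = 480 = 2^5 · 3 · 5.
Divisors of 480: 1, 2, 3, 4, 5, 6, 8, 10, 12, 15, 16, 20, 24, 30, 32, 40, 48, 60, 80, 96, 120, 160, 240, 480.
Compute 376^d (mod 527) for the divisors d until we hit 1:
376^1 ≡ 376 (mod 527)
376^2 ≡ 140 (mod 527)
376^3 ≡ 467 (mod 527)
376^4 ≡ 101 (mod 527)
376^5 ≡ 32 (mod 527)
376^6 ≡ 438 (mod 527)
376^8 ≡ 188 (mod 527)
376^10 ≡ 497 (mod 527)
376^12 ≡ 16 (mod 527)
376^15 ≡ 94 (mod 527)
376^16 ≡ 35 (mod 527)
376^20 ≡ 373 (mod 527)
376^24 ≡ 256 (mod 527)
376^30 ≡ 404 (mod 527)
376^32 ≡ 171 (mod 527)
376^40 ≡ 1 (mod 527) ✓
The order of 376 is 40, so the subgroup it generates has 40 elements.
The index is φ(527) / ord(376) = 480 / 40 = 12.

12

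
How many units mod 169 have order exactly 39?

24

φ(169) = φ(13^2) = 13·(13−1) = 156 = 2^2 · 3 · 13.
(Z/169Z)^× is cyclic (|G| = 156); a cyclic group of order m has exactly φ(d) elements of each order d | m, and none otherwise.
39 = 3 · 13 divides 156, and φ(39) = 24.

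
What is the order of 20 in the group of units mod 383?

By Lagrange's theorem, ord_383(20) divides φ(383) = 383 − 1 = 382 = 2 · 191.
Divisors of 382: 1, 2, 191, 382.
Test each divisor d:
20^1 ≡ 20 (mod 383)
20^2 ≡ 17 (mod 383)
20^191 ≡ 382 (mod 383)
20^382 ≡ 1 (mod 383) ✓
The smallest such exponent is 382, so the order of 20 is 382.

382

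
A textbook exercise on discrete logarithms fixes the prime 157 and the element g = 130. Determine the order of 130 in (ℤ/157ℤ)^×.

13

Since 130 ∈ (Z/157Z)^×, its order divides φ(157) = 157 − 1 = 156 = 2^2 · 3 · 13.
Divisors of 156: 1, 2, 3, 4, 6, 12, 13, 26, 39, 52, 78, 156.
Test each divisor d:
130^1 ≡ 130
130^2 ≡ 101
130^3 ≡ 99
130^4 ≡ 153
130^6 ≡ 67
130^12 ≡ 93
130^13 ≡ 1
Hence ord(130) = 13.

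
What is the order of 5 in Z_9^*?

6

ord(5) | φ(9) = φ(3^2) = 3·(3−1) = 6 = 2 · 3.
Divisors of 6: 1, 2, 3, 6.
Check 5^d mod 9 for each divisor in increasing order:
5^1 ≡ 5 (mod 9)
5^2 ≡ 7 (mod 9)
5^3 ≡ 8 (mod 9)
5^6 ≡ 1 (mod 9) ✓
The smallest such exponent is 6, so the order of 5 is 6.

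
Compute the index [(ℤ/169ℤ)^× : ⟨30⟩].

Since 30 ∈ (Z/169Z)^×, its order divides φ(169) = φ(13^2) = 13·(13−1) = 156 = 2^2 · 3 · 13.
Divisors of 156: 1, 2, 3, 4, 6, 12, 13, 26, 39, 52, 78, 156.
Evaluate successive powers at the divisors of 156:
30^1 ≡ 30
30^2 ≡ 55
30^3 ≡ 129
30^4 ≡ 152
30^6 ≡ 79
30^12 ≡ 157
30^13 ≡ 147
30^26 ≡ 146
30^39 ≡ 168
30^52 ≡ 22
30^78 ≡ 1
The order of 30 is 78, so the subgroup it generates has 78 elements.
Index = |(Z/169Z)^×| / |⟨30⟩| = 156 / 78 = 2.

2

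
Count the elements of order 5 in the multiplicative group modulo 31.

4

φ(31) = 31 − 1 = 30 = 2 · 3 · 5.
Since (Z/31Z)^× is cyclic of order 30, the number of elements of order d is φ(d) when d | 30 and 0 otherwise.
5 | 30, and φ(5) = 5 − 1 = 4.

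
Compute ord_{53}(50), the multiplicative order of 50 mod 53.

52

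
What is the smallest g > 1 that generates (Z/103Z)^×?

φ(103) = 103 − 1 = 102 = 2 · 3 · 17.
g is a primitive root iff g^(102/q) ≢ 1 (mod 103) for each prime q ∈ {2, 3, 17}.
g = 2: 2^51 ≡ 1 — hits 1, so not a primitive root.
g = 3: 3^51 ≡ 102; 3^34 ≡ 1 — hits 1, so not a primitive root.
g = 4: 4^51 ≡ 1 — hits 1, so not a primitive root.
g = 5: 5^51 ≡ 102; 5^34 ≡ 56; 5^6 ≡ 72 — none is 1, so 5 is a primitive root.
Hence the least primitive root of 103 is 5.

5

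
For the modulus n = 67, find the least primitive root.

φ(67) = 67 − 1 = 66 = 2 · 3 · 11.
g is a primitive root iff g^(66/q) ≢ 1 (mod 67) for each prime q ∈ {2, 3, 11}.
g = 2: 2^33 ≡ 66; 2^22 ≡ 37; 2^6 ≡ 64 — none is 1, so 2 is a primitive root.
Hence the least primitive root of 67 is 2.

2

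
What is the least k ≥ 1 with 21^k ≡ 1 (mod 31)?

30

The order of 21 must divide φ(31) = 31 − 1 = 30 = 2 · 3 · 5.
Divisors of 30: 1, 2, 3, 5, 6, 10, 15, 30.
Compute 21^d (mod 31) for the divisors d until we hit 1:
21^1 ≡ 21 (mod 31)
21^2 ≡ 7 (mod 31)
21^3 ≡ 23 (mod 31)
21^5 ≡ 6 (mod 31)
21^6 ≡ 2 (mod 31)
21^10 ≡ 5 (mod 31)
21^15 ≡ 30 (mod 31)
21^30 ≡ 1 (mod 31) ✓
The smallest such exponent is 30, so the order of 21 is 30.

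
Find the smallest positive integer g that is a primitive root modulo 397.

φ(397) = 397 − 1 = 396 = 2^2 · 3^2 · 11.
Test candidates g = 2, 3, … against the prime factors q ∈ {2, 3, 11} of φ(397): g is a generator iff g^(396/q) ≢ 1 for every such q.
g = 2: 2^198 ≡ 396; 2^132 ≡ 1 — hits 1, so not a primitive root.
g = 3: 3^198 ≡ 1 — hits 1, so not a primitive root.
g = 4: 4^198 ≡ 1 — hits 1, so not a primitive root.
g = 5: 5^198 ≡ 396; 5^132 ≡ 362; 5^36 ≡ 290 — none is 1, so 5 is a primitive root.
Hence the least primitive root of 397 is 5.

5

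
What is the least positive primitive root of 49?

φ(49) = φ(7^2) = 7·(7−1) = 42 = 2 · 3 · 7.
g is a primitive root iff g^(42/q) ≢ 1 (mod 49) for each prime q ∈ {2, 3, 7}.
g = 2: 2^21 ≡ 1 — hits 1, so not a primitive root.
g = 3: 3^21 ≡ 48; 3^14 ≡ 30; 3^6 ≡ 43 — none is 1, so 3 is a primitive root.
The smallest primitive root modulo 49 is 3.

3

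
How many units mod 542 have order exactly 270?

φ(542) = φ(2)·φ(271) = 1·270 = 270 = 2 · 3^3 · 5.
In a cyclic group of order 270, there are φ(d) elements of order d for each divisor d of 270, and zero for non-divisors.
270 = 2 · 3^3 · 5 divides 270, and φ(270) = 72.

72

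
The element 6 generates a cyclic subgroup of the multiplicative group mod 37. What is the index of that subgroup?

Since 6 ∈ (Z/37Z)^×, its order divides φ(37) = 37 − 1 = 36 = 2^2 · 3^2.
Divisors of 36: 1, 2, 3, 4, 6, 9, 12, 18, 36.
Test each divisor d:
6^1 ≡ 6 (mod 37)
6^2 ≡ 36 (mod 37)
6^3 ≡ 31 (mod 37)
6^4 ≡ 1 (mod 37) ✓
Thus |⟨6⟩| = ord(6) = 4.
[(Z/37Z)^× : ⟨6⟩] = 36/4 = 9.

9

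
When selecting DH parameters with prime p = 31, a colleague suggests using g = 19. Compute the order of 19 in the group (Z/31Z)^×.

15

ord(19) | φ(31) = 31 − 1 = 30 = 2 · 3 · 5.
Divisors of 30: 1, 2, 3, 5, 6, 10, 15, 30.
Check 19^d mod 31 for each divisor in increasing order:
19^1 ≡ 19 (mod 31)
19^2 ≡ 20 (mod 31)
19^3 ≡ 8 (mod 31)
19^5 ≡ 5 (mod 31)
19^6 ≡ 2 (mod 31)
19^10 ≡ 25 (mod 31)
19^15 ≡ 1 (mod 31) ✓
The smallest such exponent is 15, so the order of 19 is 15.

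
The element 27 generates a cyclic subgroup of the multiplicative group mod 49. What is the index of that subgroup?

3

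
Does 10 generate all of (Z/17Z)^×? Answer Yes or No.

φ(17) = 17 − 1 = 16 = 2^4.
Test 10^(16/q) mod 17 for each prime factor q of 16:
10^8 ≡ 16 (mod 17)  [q = 2: ≢ 1 ✓]
None equal 1, so ord_17(10) = 16: 10 is a primitive root.

Yes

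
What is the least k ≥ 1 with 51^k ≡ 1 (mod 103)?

102

By Lagrange's theorem, ord_103(51) divides φ(103) = 103 − 1 = 102 = 2 · 3 · 17.
Divisors of 102: 1, 2, 3, 6, 17, 34, 51, 102.
Compute 51^d (mod 103) for the divisors d until we hit 1:
51^1 ≡ 51
51^2 ≡ 26
51^3 ≡ 90
51^6 ≡ 66
51^17 ≡ 57
51^34 ≡ 56
51^51 ≡ 102
51^102 ≡ 1
Hence ord(51) = 102.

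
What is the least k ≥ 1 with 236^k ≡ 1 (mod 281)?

35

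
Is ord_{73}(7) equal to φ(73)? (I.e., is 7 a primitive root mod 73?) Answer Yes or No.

No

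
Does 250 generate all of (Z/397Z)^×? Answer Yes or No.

No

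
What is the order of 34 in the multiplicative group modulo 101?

100

Since 34 ∈ (Z/101Z)^×, its order divides φ(101) = 101 − 1 = 100 = 2^2 · 5^2.
Divisors of 100: 1, 2, 4, 5, 10, 20, 25, 50, 100.
Compute 34^d (mod 101) for the divisors d until we hit 1:
34^1 ≡ 34
34^2 ≡ 45
34^4 ≡ 5
34^5 ≡ 69
34^10 ≡ 14
34^20 ≡ 95
34^25 ≡ 91
34^50 ≡ 100
34^100 ≡ 1
The smallest such exponent is 100, so the order of 34 is 100.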